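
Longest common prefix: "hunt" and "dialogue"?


Word 1: "hunt"
Word 2: "dialogue"
Comparing from start:
  Pos 0: 'h' != 'd' (stop)
LCP = "" (length 0)


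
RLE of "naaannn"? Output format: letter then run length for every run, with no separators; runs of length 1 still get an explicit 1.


String: "naaannn"
Scanning for consecutive runs:
  'n' x 1
  'a' x 3
  'n' x 3
RLE = "n1a3n3"


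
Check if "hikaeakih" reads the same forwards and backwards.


Word: "hikaeakih"
Reversed: "hikaeakih"
Forward == Backward? hikaeakih == hikaeakih
Palindrome = Yes


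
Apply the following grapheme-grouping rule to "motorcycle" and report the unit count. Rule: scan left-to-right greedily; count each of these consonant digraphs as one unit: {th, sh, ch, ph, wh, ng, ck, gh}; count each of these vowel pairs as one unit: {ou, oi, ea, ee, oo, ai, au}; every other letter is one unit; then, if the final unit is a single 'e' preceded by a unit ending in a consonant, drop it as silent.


Word: "motorcycle" (10 letters)
Left-to-right scan:
  [1] 'm' (letter)
  [2] 'o' (letter)
  [3] 't' (letter)
  [4] 'o' (letter)
  [5] 'r' (letter)
  [6] 'c' (letter)
  [7] 'y' (letter)
  [8] 'c' (letter)
  [9] 'l' (letter)
  [10] 'e' (letter)
Units from scan: 10
Final unit is 'e' after a consonant -> drop as silent (-1)
Sound units = 9 units


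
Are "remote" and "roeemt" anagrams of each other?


Word 1: "remote" → sorted: eemort
Word 2: "roeemt" → sorted: eemort
Same letters? eemort == eemort
Anagram = Yes


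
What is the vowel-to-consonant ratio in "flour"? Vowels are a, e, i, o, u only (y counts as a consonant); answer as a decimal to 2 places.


Word: "flour"
Vowels (a,e,i,o,u): 2
Consonants: 3
Ratio = 2/3
= 0.67


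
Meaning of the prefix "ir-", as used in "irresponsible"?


Prefix: ir-
Example: irresponsible (ir- + responsible)
Meaning = not


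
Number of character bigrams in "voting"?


Word: "voting" (length 6)
Number of 2-grams = length - 2 + 1 = 6 - 2 + 1
= 5


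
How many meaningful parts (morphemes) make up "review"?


Word: "review"
Morphemes: re- | view
Each morpheme carries meaning
= 2 morphemes


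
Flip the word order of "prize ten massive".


Original: "prize ten massive"
Words (1..n): prize | ten | massive
Reversed (n..1): massive | ten | prize
Result = "massive ten prize"


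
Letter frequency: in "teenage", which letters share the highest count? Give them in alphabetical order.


Word: "teenage"
Letter counts:
  'a': 1
  'e': 3
  'g': 1
  'n': 1
  't': 1
Maximum count = 3
Most frequent = 'e' (3 times each)


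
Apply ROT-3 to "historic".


Word: "historic"
Shift: 3
Each letter → (letter + shift) mod 26:
  'h' (7) + 3 = 10 → 'k'
  'i' (8) + 3 = 11 → 'l'
  's' (18) + 3 = 21 → 'v'
  't' (19) + 3 = 22 → 'w'
  'o' (14) + 3 = 17 → 'r'
  'r' (17) + 3 = 20 → 'u'
  'i' (8) + 3 = 11 → 'l'
  'c' (2) + 3 = 5 → 'f'
Result = "klvwrulf"


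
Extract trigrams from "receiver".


Word: "receiver" (length 8)
Number of trigrams = 8 - 3 + 1 = 6
  Position 0: "rec"
  Position 1: "ece"
  Position 2: "cei"
  Position 3: "eiv"
  Position 4: "ive"
  Position 5: "ver"
Trigrams = "rec", "ece", "cei", "eiv", "ive", "ver"


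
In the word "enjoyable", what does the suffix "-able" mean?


Suffix: -able
Example: enjoyable = enjoy + -able
Meaning = capable of


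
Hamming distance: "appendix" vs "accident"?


Comparing character by character (same length = 8):
  Pos 0: 'a' vs 'a' =
  Pos 1: 'p' vs 'c' !=
  Pos 2: 'p' vs 'c' !=
  Pos 3: 'e' vs 'i' !=
  Pos 4: 'n' vs 'd' !=
  Pos 5: 'd' vs 'e' !=
  Pos 6: 'i' vs 'n' !=
  Pos 7: 'x' vs 't' !=
Hamming distance = 7


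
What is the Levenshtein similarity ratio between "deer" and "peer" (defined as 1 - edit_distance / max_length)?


Word 1: "deer" (length 4)
Word 2: "peer" (length 4)
One optimal edit sequence:
  1. substitute 'd' -> 'p'  (+1)
  2. keep 'e'
  3. keep 'e'
  4. keep 'r'
Edit distance = 1
Max length = max(4, 4) = 4
Similarity = 1 - 1/4
= 0.7500


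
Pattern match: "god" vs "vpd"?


Pattern of "god": [0, 1, 2]
Pattern of "vpd": [0, 1, 2]
Patterns match
Same pattern = Yes


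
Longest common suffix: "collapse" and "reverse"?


Word 1: "collapse"
Word 2: "reverse"
Comparing from end:
  Pos -1: 'e' == 'e'
  Pos -2: 's' == 's'
  Pos -3: 'p' != 'r' (stop)
LCS = "se" (length 2)


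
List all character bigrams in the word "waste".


Word: "waste" (length 5)
Number of bigrams = 5 - 2 + 1 = 4
  Position 0: "wa"
  Position 1: "as"
  Position 2: "st"
  Position 3: "te"
Bigrams = "wa", "as", "st", "te"


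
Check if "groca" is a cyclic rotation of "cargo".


Word: "cargo", Candidate: "groca"
Method: check if candidate is substring of word+word
"cargocargo" contains "groca"? No
Is rotation = No


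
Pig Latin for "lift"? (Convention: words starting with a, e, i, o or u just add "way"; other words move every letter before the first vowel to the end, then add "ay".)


Word: "lift"
Starts with consonant(s) → move to end, add 'ay'
Consonant cluster: "l"
Pig Latin = "iftlay"


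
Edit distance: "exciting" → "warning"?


Word 1: "exciting" (length 8)
Word 2: "warning" (length 7)
One optimal edit sequence (insert/delete/substitute each cost 1):
  1. delete 'e'  (+1)
  2. substitute 'x' -> 'w'  (+1)
  3. substitute 'c' -> 'a'  (+1)
  4. substitute 'i' -> 'r'  (+1)
  5. substitute 't' -> 'n'  (+1)
  6. keep 'i'
  7. keep 'n'
  8. keep 'g'
Total edit operations: 5
Edit distance = 5


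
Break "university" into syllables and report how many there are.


Word: "university"
Syllable breakdown: u-ni-ver-si-ty
Counting: 5 parts
= 5 syllables


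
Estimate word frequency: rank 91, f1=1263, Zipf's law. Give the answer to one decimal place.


Zipf's law: f(r) = f(1) / r
f(1) = 1263
f(91) = 1263 / 91
= 13.9 occurrences


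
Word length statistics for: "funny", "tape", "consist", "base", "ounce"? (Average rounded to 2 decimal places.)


Lengths: "funny"=5, "tape"=4, "consist"=7, "base"=4, "ounce"=5
Sum = 25, Count = 5
Average = 25/5 = 5.00
= avg=5.00, min=4, max=7


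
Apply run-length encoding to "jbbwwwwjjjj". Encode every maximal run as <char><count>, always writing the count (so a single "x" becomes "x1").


String: "jbbwwwwjjjj"
Scanning for consecutive runs:
  'j' x 1
  'b' x 2
  'w' x 4
  'j' x 4
RLE = "j1b2w4j4"


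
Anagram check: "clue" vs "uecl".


Word 1: "clue" → sorted: celu
Word 2: "uecl" → sorted: celu
Same letters? celu == celu
Anagram = Yes


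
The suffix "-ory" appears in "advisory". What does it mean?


Suffix: -ory
Example: advisory (advise + -ory, with a spelling change)
Meaning = relating to / place for


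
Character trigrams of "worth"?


Word: "worth" (length 5)
Number of trigrams = 5 - 3 + 1 = 3
  Position 0: "wor"
  Position 1: "ort"
  Position 2: "rth"
Trigrams = "wor", "ort", "rth"


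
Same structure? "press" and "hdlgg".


Pattern of "press": [0, 1, 2, 3, 3]
Pattern of "hdlgg": [0, 1, 2, 3, 3]
Patterns match
Same pattern = Yes


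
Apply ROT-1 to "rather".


Word: "rather"
Shift: 1
Each letter → (letter + shift) mod 26:
  'r' (17) + 1 = 18 → 's'
  'a' (0) + 1 = 1 → 'b'
  't' (19) + 1 = 20 → 'u'
  'h' (7) + 1 = 8 → 'i'
  'e' (4) + 1 = 5 → 'f'
  'r' (17) + 1 = 18 → 's'
Result = "sbuifs"


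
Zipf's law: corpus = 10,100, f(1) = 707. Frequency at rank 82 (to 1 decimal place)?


Zipf's law: f(r) = f(1) / r
f(1) = 707
f(82) = 707 / 82
= 8.6 occurrences


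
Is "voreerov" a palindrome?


Word: "voreerov"
Reversed: "voreerov"
Forward == Backward? voreerov == voreerov
Palindrome = Yes


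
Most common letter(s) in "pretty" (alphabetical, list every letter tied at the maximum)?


Word: "pretty"
Letter counts:
  'e': 1
  'p': 1
  'r': 1
  't': 2
  'y': 1
Maximum count = 2
Most frequent = 't' (2 times each)


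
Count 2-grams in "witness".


Word: "witness" (length 7)
Number of 2-grams = length - 2 + 1 = 7 - 2 + 1
= 6


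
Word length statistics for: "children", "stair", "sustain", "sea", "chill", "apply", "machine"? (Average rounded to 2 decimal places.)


Lengths: "children"=8, "stair"=5, "sustain"=7, "sea"=3, "chill"=5, "apply"=5, "machine"=7
Sum = 40, Count = 7
Average = 40/7 = 5.71
= avg=5.71, min=3, max=8


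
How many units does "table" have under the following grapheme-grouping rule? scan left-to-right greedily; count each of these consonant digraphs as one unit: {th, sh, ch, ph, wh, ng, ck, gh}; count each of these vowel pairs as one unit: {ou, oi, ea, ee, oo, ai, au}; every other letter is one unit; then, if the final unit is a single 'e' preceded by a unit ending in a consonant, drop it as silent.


Word: "table" (5 letters)
Left-to-right scan:
  [1] 't' (letter)
  [2] 'a' (letter)
  [3] 'b' (letter)
  [4] 'l' (letter)
  [5] 'e' (letter)
Units from scan: 5
Final unit is 'e' after a consonant -> drop as silent (-1)
Sound units = 4 units


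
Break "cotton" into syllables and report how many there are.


Word: "cotton"
Syllable breakdown: cot · ton
Counting: 2 parts
= 2 syllables


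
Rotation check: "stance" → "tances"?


Word: "stance", Candidate: "tances"
Method: check if candidate is substring of word+word
"stancestance" contains "tances"? Yes
Is rotation = Yes


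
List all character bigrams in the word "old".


Word: "old" (length 3)
Number of bigrams = 3 - 2 + 1 = 2
  Position 0: "ol"
  Position 1: "ld"
Bigrams = "ol", "ld"


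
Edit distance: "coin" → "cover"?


Word 1: "coin" (length 4)
Word 2: "cover" (length 5)
One optimal edit sequence (insert/delete/substitute each cost 1):
  1. keep 'c'
  2. keep 'o'
  3. insert 'v'  (+1)
  4. substitute 'i' -> 'e'  (+1)
  5. substitute 'n' -> 'r'  (+1)
Total edit operations: 3
Edit distance = 3


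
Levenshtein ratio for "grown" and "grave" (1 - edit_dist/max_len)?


Word 1: "grown" (length 5)
Word 2: "grave" (length 5)
One optimal edit sequence:
  1. keep 'g'
  2. keep 'r'
  3. substitute 'o' -> 'a'  (+1)
  4. substitute 'w' -> 'v'  (+1)
  5. substitute 'n' -> 'e'  (+1)
Edit distance = 3
Max length = max(5, 5) = 5
Similarity = 1 - 3/5
= 0.4000


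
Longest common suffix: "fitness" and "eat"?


Word 1: "fitness"
Word 2: "eat"
Comparing from end:
  Pos -1: 's' != 't' (stop)
LCS = "" (length 0)


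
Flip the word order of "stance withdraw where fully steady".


Original: "stance withdraw where fully steady"
Words (1..n): stance | withdraw | where | fully | steady
Reversed (n..1): steady | fully | where | withdraw | stance
Result = "steady fully where withdraw stance"


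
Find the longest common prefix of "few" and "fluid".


Word 1: "few"
Word 2: "fluid"
Comparing from start:
  Pos 0: 'f' == 'f'
  Pos 1: 'e' != 'l' (stop)
LCP = "f" (length 1)


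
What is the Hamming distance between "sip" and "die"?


Comparing character by character (same length = 3):
  Pos 0: 's' vs 'd' !=
  Pos 1: 'i' vs 'i' =
  Pos 2: 'p' vs 'e' !=
Hamming distance = 2


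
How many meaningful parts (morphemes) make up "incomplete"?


Word: "incomplete"
Morphemes: in- | complete
Each morpheme carries meaning
= 2 morphemes


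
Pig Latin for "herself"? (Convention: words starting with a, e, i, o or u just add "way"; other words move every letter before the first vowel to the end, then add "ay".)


Word: "herself"
Starts with consonant(s) → move to end, add 'ay'
Consonant cluster: "h"
Pig Latin = "erselfhay"


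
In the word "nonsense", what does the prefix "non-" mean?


Prefix: non-
Example: nonsense = non- + sense
Meaning = not


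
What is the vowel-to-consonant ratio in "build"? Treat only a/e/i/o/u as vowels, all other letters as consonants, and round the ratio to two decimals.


Word: "build"
Vowels (a,e,i,o,u): 2
Consonants: 3
Ratio = 2/3
= 0.67


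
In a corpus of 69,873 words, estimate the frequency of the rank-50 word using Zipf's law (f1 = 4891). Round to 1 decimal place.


Zipf's law: f(r) = f(1) / r
f(1) = 4891
f(50) = 4891 / 50
= 97.8 occurrences


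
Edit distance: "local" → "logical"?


Word 1: "local" (length 5)
Word 2: "logical" (length 7)
One optimal edit sequence (insert/delete/substitute each cost 1):
  1. keep 'l'
  2. keep 'o'
  3. insert 'g'  (+1)
  4. insert 'i'  (+1)
  5. keep 'c'
  6. keep 'a'
  7. keep 'l'
Total edit operations: 2
Edit distance = 2


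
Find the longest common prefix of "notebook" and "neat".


Word 1: "notebook"
Word 2: "neat"
Comparing from start:
  Pos 0: 'n' == 'n'
  Pos 1: 'o' != 'e' (stop)
LCP = "n" (length 1)


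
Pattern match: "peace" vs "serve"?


Pattern of "peace": [0, 1, 2, 3, 1]
Pattern of "serve": [0, 1, 2, 3, 1]
Patterns match
Same pattern = Yes


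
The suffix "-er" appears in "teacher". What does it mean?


Suffix: -er
Example: teacher = teach + -er
Meaning = one who / more


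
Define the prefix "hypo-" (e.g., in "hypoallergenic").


Prefix: hypo-
Example: hypoallergenic = hypo- + allergenic
Meaning = under / below normal


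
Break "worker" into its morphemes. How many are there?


Word: "worker"
Morphemes: work | -er
Each morpheme carries meaning
= 2 morphemes


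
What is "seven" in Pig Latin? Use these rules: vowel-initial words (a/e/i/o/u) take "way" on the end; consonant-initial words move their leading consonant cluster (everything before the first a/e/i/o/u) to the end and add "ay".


Word: "seven"
Starts with consonant(s) → move to end, add 'ay'
Consonant cluster: "s"
Pig Latin = "evensay"


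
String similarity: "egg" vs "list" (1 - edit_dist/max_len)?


Word 1: "egg" (length 3)
Word 2: "list" (length 4)
One optimal edit sequence:
  1. insert 'l'  (+1)
  2. substitute 'e' -> 'i'  (+1)
  3. substitute 'g' -> 's'  (+1)
  4. substitute 'g' -> 't'  (+1)
Edit distance = 4
Max length = max(3, 4) = 4
Similarity = 1 - 4/4
= 0.0000


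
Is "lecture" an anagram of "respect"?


Word 1: "respect" → sorted: ceeprst
Word 2: "lecture" → sorted: ceelrtu
Same letters? ceeprst != ceelrtu
Anagram = No


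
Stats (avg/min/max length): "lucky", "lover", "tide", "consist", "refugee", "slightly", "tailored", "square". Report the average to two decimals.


Lengths: "lucky"=5, "lover"=5, "tide"=4, "consist"=7, "refugee"=7, "slightly"=8, "tailored"=8, "square"=6
Sum = 50, Count = 8
Average = 50/8 = 6.25
= avg=6.25, min=4, max=8


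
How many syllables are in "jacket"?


Word: "jacket"
Syllable breakdown: jack-et
Counting: 2 parts
= 2 syllables


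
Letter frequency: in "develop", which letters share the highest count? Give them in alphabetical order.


Word: "develop"
Letter counts:
  'd': 1
  'e': 2
  'l': 1
  'o': 1
  'p': 1
  'v': 1
Maximum count = 2
Most frequent = 'e' (2 times each)


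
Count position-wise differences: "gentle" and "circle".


Comparing character by character (same length = 6):
  Pos 0: 'g' vs 'c' !=
  Pos 1: 'e' vs 'i' !=
  Pos 2: 'n' vs 'r' !=
  Pos 3: 't' vs 'c' !=
  Pos 4: 'l' vs 'l' =
  Pos 5: 'e' vs 'e' =
Hamming distance = 4


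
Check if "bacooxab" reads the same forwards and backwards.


Word: "bacooxab"
Reversed: "baxoocab"
Forward == Backward? bacooxab != baxoocab
Palindrome = No


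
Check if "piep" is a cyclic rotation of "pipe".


Word: "pipe", Candidate: "piep"
Method: check if candidate is substring of word+word
"pipepipe" contains "piep"? No
Is rotation = No


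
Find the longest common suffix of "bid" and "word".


Word 1: "bid"
Word 2: "word"
Comparing from end:
  Pos -1: 'd' == 'd'
  Pos -2: 'i' != 'r' (stop)
LCS = "d" (length 1)


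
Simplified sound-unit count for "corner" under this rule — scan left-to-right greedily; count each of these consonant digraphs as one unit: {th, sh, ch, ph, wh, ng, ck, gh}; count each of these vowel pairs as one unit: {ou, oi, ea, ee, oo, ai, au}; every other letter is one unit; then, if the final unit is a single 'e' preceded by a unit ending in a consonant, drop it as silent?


Word: "corner" (6 letters)
Left-to-right scan:
  1. 'c' (letter)
  2. 'o' (letter)
  3. 'r' (letter)
  4. 'n' (letter)
  5. 'e' (letter)
  6. 'r' (letter)
Units from scan: 6
Sound units = 6 units


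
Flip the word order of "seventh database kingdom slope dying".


Original: "seventh database kingdom slope dying"
Words (1..n): seventh | database | kingdom | slope | dying
Reversed (n..1): dying | slope | kingdom | database | seventh
Result = "dying slope kingdom database seventh"


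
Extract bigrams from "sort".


Word: "sort" (length 4)
Number of bigrams = 4 - 2 + 1 = 3
  Position 0: "so"
  Position 1: "or"
  Position 2: "rt"
Bigrams = "so", "or", "rt"


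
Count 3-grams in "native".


Word: "native" (length 6)
Number of 3-grams = length - 3 + 1 = 6 - 3 + 1
= 4


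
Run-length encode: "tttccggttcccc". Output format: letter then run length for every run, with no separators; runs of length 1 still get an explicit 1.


String: "tttccggttcccc"
Scanning for consecutive runs:
  't' x 3
  'c' x 2
  'g' x 2
  't' x 2
  'c' x 4
RLE = "t3c2g2t2c4"


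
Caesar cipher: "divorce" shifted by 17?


Word: "divorce"
Shift: 17
Each letter → (letter + shift) mod 26:
  'd' (3) + 17 = 20 → 'u'
  'i' (8) + 17 = 25 → 'z'
  'v' (21) + 17 = 12 → 'm'
  'o' (14) + 17 = 5 → 'f'
  'r' (17) + 17 = 8 → 'i'
  'c' (2) + 17 = 19 → 't'
  'e' (4) + 17 = 21 → 'v'
Result = "uzmfitv"


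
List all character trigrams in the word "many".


Word: "many" (length 4)
Number of trigrams = 4 - 3 + 1 = 2
  Position 0: "man"
  Position 1: "any"
Trigrams = "man", "any"


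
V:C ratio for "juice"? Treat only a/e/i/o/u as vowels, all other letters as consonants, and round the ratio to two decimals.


Word: "juice"
Vowels (a,e,i,o,u): 3
Consonants: 2
Ratio = 3/2
= 1.50


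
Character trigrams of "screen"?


Word: "screen" (length 6)
Number of trigrams = 6 - 3 + 1 = 4
  Position 0: "scr"
  Position 1: "cre"
  Position 2: "ree"
  Position 3: "een"
Trigrams = "scr", "cre", "ree", "een"


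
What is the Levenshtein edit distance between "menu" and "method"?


Word 1: "menu" (length 4)
Word 2: "method" (length 6)
One optimal edit sequence (insert/delete/substitute each cost 1):
  1. keep 'm'
  2. keep 'e'
  3. insert 't'  (+1)
  4. insert 'h'  (+1)
  5. substitute 'n' -> 'o'  (+1)
  6. substitute 'u' -> 'd'  (+1)
Total edit operations: 4
Edit distance = 4


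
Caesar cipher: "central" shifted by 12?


Word: "central"
Shift: 12
Each letter → (letter + shift) mod 26:
  'c' (2) + 12 = 14 → 'o'
  'e' (4) + 12 = 16 → 'q'
  'n' (13) + 12 = 25 → 'z'
  't' (19) + 12 = 5 → 'f'
  'r' (17) + 12 = 3 → 'd'
  'a' (0) + 12 = 12 → 'm'
  'l' (11) + 12 = 23 → 'x'
Result = "oqzfdmx"


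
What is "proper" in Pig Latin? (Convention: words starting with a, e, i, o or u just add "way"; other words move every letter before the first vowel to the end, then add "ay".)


Word: "proper"
Starts with consonant(s) → move to end, add 'ay'
Consonant cluster: "pr"
Pig Latin = "operpray"


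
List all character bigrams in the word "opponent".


Word: "opponent" (length 8)
Number of bigrams = 8 - 2 + 1 = 7
  Position 0: "op"
  Position 1: "pp"
  Position 2: "po"
  Position 3: "on"
  Position 4: "ne"
  Position 5: "en"
  Position 6: "nt"
Bigrams = "op", "pp", "po", "on", "ne", "en", "nt"


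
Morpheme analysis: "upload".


Word: "upload"
Morphemes: up- / load
Each morpheme carries meaning
= 2 morphemes


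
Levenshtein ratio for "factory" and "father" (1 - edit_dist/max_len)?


Word 1: "factory" (length 7)
Word 2: "father" (length 6)
One optimal edit sequence:
  1. keep 'f'
  2. keep 'a'
  3. delete 'c'  (+1)
  4. keep 't'
  5. substitute 'o' -> 'h'  (+1)
  6. substitute 'r' -> 'e'  (+1)
  7. substitute 'y' -> 'r'  (+1)
Edit distance = 4
Max length = max(7, 6) = 7
Similarity = 1 - 4/7
= 0.4286


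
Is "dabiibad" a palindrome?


Word: "dabiibad"
Reversed: "dabiibad"
Forward == Backward? dabiibad == dabiibad
Palindrome = Yes


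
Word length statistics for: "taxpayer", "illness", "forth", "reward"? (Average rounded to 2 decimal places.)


Lengths: "taxpayer"=8, "illness"=7, "forth"=5, "reward"=6
Sum = 26, Count = 4
Average = 26/4 = 6.50
= avg=6.50, min=5, max=8


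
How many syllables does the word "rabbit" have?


Word: "rabbit"
Syllable breakdown: rab | bit
Counting: 2 parts
= 2 syllables


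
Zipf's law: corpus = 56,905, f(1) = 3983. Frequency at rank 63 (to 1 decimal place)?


Zipf's law: f(r) = f(1) / r
f(1) = 3983
f(63) = 3983 / 63
= 63.2 occurrences


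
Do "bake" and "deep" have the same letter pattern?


Pattern of "bake": [0, 1, 2, 3]
Pattern of "deep": [0, 1, 1, 2]
Patterns do not match
Same pattern = No


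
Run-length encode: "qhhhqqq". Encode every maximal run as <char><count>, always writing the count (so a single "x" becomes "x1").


String: "qhhhqqq"
Scanning for consecutive runs:
  'q' x 1
  'h' x 3
  'q' x 3
RLE = "q1h3q3"


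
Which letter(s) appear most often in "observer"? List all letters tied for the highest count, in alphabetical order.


Word: "observer"
Letter counts:
  'b': 1
  'e': 2
  'o': 1
  'r': 2
  's': 1
  'v': 1
Maximum count = 2
Most frequent = 'e', 'r' (2 times each)


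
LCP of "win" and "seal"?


Word 1: "win"
Word 2: "seal"
Comparing from start:
  Pos 0: 'w' != 's' (stop)
LCP = "" (length 0)


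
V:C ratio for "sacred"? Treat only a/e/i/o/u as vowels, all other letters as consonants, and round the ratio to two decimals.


Word: "sacred"
Vowels (a,e,i,o,u): 2
Consonants: 4
Ratio = 2/4
= 0.50


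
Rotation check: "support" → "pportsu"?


Word: "support", Candidate: "pportsu"
Method: check if candidate is substring of word+word
"supportsupport" contains "pportsu"? Yes
Is rotation = Yes


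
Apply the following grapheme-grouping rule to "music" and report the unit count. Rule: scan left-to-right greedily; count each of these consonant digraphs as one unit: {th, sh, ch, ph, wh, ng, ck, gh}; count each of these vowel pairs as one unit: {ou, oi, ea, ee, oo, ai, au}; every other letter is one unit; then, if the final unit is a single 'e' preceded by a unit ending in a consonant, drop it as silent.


Word: "music" (5 letters)
Left-to-right scan:
  1. 'm' (letter)
  2. 'u' (letter)
  3. 's' (letter)
  4. 'i' (letter)
  5. 'c' (letter)
Units from scan: 5
Sound units = 5 units


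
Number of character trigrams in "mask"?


Word: "mask" (length 4)
Number of 3-grams = length - 3 + 1 = 4 - 3 + 1
= 2


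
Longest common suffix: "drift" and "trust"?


Word 1: "drift"
Word 2: "trust"
Comparing from end:
  Pos -1: 't' == 't'
  Pos -2: 'f' != 's' (stop)
LCS = "t" (length 1)


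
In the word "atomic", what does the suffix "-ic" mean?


Suffix: -ic
Example: atomic = atom + -ic
Meaning = relating to


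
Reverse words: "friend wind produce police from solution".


Original: "friend wind produce police from solution"
Words (1..n): friend | wind | produce | police | from | solution
Reversed (n..1): solution | from | police | produce | wind | friend
Result = "solution from police produce wind friend"


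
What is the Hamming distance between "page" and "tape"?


Comparing character by character (same length = 4):
  Pos 0: 'p' vs 't' !=
  Pos 1: 'a' vs 'a' =
  Pos 2: 'g' vs 'p' !=
  Pos 3: 'e' vs 'e' =
Hamming distance = 2


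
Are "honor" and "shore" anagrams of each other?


Word 1: "honor" → sorted: hnoor
Word 2: "shore" → sorted: ehors
Same letters? hnoor != ehors
Anagram = No


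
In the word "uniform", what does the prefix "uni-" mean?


Prefix: uni-
Example: uniform (uni- + form)
Meaning = one


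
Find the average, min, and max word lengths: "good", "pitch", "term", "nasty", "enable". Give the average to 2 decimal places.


Lengths: "good"=4, "pitch"=5, "term"=4, "nasty"=5, "enable"=6
Sum = 24, Count = 5
Average = 24/5 = 4.80
= avg=4.80, min=4, max=6


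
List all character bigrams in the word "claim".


Word: "claim" (length 5)
Number of bigrams = 5 - 2 + 1 = 4
  Position 0: "cl"
  Position 1: "la"
  Position 2: "ai"
  Position 3: "im"
Bigrams = "cl", "la", "ai", "im"


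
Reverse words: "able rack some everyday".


Original: "able rack some everyday"
Words (1..n): able | rack | some | everyday
Reversed (n..1): everyday | some | rack | able
Result = "everyday some rack able"


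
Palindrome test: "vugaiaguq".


Word: "vugaiaguq"
Reversed: "qugaiaguv"
Forward == Backward? vugaiaguq != qugaiaguv
Palindrome = No


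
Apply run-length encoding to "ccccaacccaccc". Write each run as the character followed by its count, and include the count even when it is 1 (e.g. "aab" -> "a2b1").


String: "ccccaacccaccc"
Scanning for consecutive runs:
  'c' x 4
  'a' x 2
  'c' x 3
  'a' x 1
  'c' x 3
RLE = "c4a2c3a1c3"


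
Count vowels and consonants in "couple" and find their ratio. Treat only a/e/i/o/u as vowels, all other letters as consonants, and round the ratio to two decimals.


Word: "couple"
Vowels (a,e,i,o,u): 3
Consonants: 3
Ratio = 3/3
= 1.00


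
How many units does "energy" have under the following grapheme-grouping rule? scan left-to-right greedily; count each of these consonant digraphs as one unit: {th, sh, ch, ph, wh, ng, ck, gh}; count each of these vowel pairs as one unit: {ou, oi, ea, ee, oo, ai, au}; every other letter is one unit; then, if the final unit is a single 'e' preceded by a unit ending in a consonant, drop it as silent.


Word: "energy" (6 letters)
Left-to-right scan:
  [1] 'e' (letter)
  [2] 'n' (letter)
  [3] 'e' (letter)
  [4] 'r' (letter)
  [5] 'g' (letter)
  [6] 'y' (letter)
Units from scan: 6
Sound units = 6 units


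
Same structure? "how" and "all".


Pattern of "how": [0, 1, 2]
Pattern of "all": [0, 1, 1]
Patterns do not match
Same pattern = No


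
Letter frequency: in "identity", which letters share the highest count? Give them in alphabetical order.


Word: "identity"
Letter counts:
  'd': 1
  'e': 1
  'i': 2
  'n': 1
  't': 2
  'y': 1
Maximum count = 2
Most frequent = 'i', 't' (2 times each)


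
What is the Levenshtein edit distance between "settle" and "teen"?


Word 1: "settle" (length 6)
Word 2: "teen" (length 4)
One optimal edit sequence (insert/delete/substitute each cost 1):
  1. delete 's'  (+1)
  2. delete 'e'  (+1)
  3. keep 't'
  4. substitute 't' -> 'e'  (+1)
  5. substitute 'l' -> 'e'  (+1)
  6. substitute 'e' -> 'n'  (+1)
Total edit operations: 5
Edit distance = 5


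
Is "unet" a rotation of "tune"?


Word: "tune", Candidate: "unet"
Method: check if candidate is substring of word+word
"tunetune" contains "unet"? Yes
Is rotation = Yes


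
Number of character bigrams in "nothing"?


Word: "nothing" (length 7)
Number of 2-grams = length - 2 + 1 = 7 - 2 + 1
= 6


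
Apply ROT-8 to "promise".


Word: "promise"
Shift: 8
Each letter → (letter + shift) mod 26:
  'p' (15) + 8 = 23 → 'x'
  'r' (17) + 8 = 25 → 'z'
  'o' (14) + 8 = 22 → 'w'
  'm' (12) + 8 = 20 → 'u'
  'i' (8) + 8 = 16 → 'q'
  's' (18) + 8 = 0 → 'a'
  'e' (4) + 8 = 12 → 'm'
Result = "xzwuqam"


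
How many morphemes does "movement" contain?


Word: "movement"
Morphemes: move + -ment
Each morpheme carries meaning
= 2 morphemes


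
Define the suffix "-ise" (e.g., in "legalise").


Suffix: -ise
Example: legalise (legal + -ise)
Meaning = to make


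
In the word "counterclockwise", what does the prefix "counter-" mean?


Prefix: counter-
Example: counterclockwise = counter- + clockwise
Meaning = against / opposite


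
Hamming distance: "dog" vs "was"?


Comparing character by character (same length = 3):
  Pos 0: 'd' vs 'w' !=
  Pos 1: 'o' vs 'a' !=
  Pos 2: 'g' vs 's' !=
Hamming distance = 3


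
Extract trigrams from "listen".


Word: "listen" (length 6)
Number of trigrams = 6 - 3 + 1 = 4
  Position 0: "lis"
  Position 1: "ist"
  Position 2: "ste"
  Position 3: "ten"
Trigrams = "lis", "ist", "ste", "ten"


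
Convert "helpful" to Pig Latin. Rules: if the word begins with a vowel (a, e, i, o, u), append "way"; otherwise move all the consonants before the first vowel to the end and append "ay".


Word: "helpful"
Starts with consonant(s) → move to end, add 'ay'
Consonant cluster: "h"
Pig Latin = "elpfulhay"


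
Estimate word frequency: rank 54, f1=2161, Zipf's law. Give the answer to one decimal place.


Zipf's law: f(r) = f(1) / r
f(1) = 2161
f(54) = 2161 / 54
= 40.0 occurrences


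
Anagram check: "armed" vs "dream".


Word 1: "armed" → sorted: ademr
Word 2: "dream" → sorted: ademr
Same letters? ademr == ademr
Anagram = Yes


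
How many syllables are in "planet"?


Word: "planet"
Syllable breakdown: plan / et
Counting: 2 parts
= 2 syllables


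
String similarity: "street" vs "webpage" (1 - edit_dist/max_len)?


Word 1: "street" (length 6)
Word 2: "webpage" (length 7)
One optimal edit sequence:
  1. insert 'w'  (+1)
  2. substitute 's' -> 'e'  (+1)
  3. substitute 't' -> 'b'  (+1)
  4. substitute 'r' -> 'p'  (+1)
  5. substitute 'e' -> 'a'  (+1)
  6. substitute 'e' -> 'g'  (+1)
  7. substitute 't' -> 'e'  (+1)
Edit distance = 7
Max length = max(6, 7) = 7
Similarity = 1 - 7/7
= 0.0000


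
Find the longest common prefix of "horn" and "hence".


Word 1: "horn"
Word 2: "hence"
Comparing from start:
  Pos 0: 'h' == 'h'
  Pos 1: 'o' != 'e' (stop)
LCP = "h" (length 1)


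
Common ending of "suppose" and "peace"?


Word 1: "suppose"
Word 2: "peace"
Comparing from end:
  Pos -1: 'e' == 'e'
  Pos -2: 's' != 'c' (stop)
LCS = "e" (length 1)


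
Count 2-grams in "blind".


Word: "blind" (length 5)
Number of 2-grams = length - 2 + 1 = 5 - 2 + 1
= 4


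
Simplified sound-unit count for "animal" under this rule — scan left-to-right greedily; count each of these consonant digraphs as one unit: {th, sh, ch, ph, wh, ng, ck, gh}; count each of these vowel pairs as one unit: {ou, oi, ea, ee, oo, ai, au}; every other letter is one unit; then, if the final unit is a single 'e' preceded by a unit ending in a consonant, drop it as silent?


Word: "animal" (6 letters)
Left-to-right scan:
  (1) 'a' (letter)
  (2) 'n' (letter)
  (3) 'i' (letter)
  (4) 'm' (letter)
  (5) 'a' (letter)
  (6) 'l' (letter)
Units from scan: 6
Sound units = 6 units


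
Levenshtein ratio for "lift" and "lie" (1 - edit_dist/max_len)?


Word 1: "lift" (length 4)
Word 2: "lie" (length 3)
One optimal edit sequence:
  1. keep 'l'
  2. keep 'i'
  3. delete 'f'  (+1)
  4. substitute 't' -> 'e'  (+1)
Edit distance = 2
Max length = max(4, 3) = 4
Similarity = 1 - 2/4
= 0.5000


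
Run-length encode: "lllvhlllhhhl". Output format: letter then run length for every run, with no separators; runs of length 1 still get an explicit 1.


String: "lllvhlllhhhl"
Scanning for consecutive runs:
  'l' x 3
  'v' x 1
  'h' x 1
  'l' x 3
  'h' x 3
  'l' x 1
RLE = "l3v1h1l3h3l1"


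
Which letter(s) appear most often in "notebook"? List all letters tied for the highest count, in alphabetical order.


Word: "notebook"
Letter counts:
  'b': 1
  'e': 1
  'k': 1
  'n': 1
  'o': 3
  't': 1
Maximum count = 3
Most frequent = 'o' (3 times each)


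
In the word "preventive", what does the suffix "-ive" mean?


Suffix: -ive
As in: preventive -> prevent + -ive
Meaning = tending to


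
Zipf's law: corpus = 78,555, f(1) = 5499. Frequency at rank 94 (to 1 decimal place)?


Zipf's law: f(r) = f(1) / r
f(1) = 5499
f(94) = 5499 / 94
= 58.5 occurrences


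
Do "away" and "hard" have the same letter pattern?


Pattern of "away": [0, 1, 0, 2]
Pattern of "hard": [0, 1, 2, 3]
Patterns do not match
Same pattern = No


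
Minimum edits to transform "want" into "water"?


Word 1: "want" (length 4)
Word 2: "water" (length 5)
One optimal edit sequence (insert/delete/substitute each cost 1):
  1. keep 'w'
  2. keep 'a'
  3. insert 't'  (+1)
  4. substitute 'n' -> 'e'  (+1)
  5. substitute 't' -> 'r'  (+1)
Total edit operations: 3
Edit distance = 3


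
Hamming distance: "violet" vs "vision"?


Comparing character by character (same length = 6):
  Pos 0: 'v' vs 'v' =
  Pos 1: 'i' vs 'i' =
  Pos 2: 'o' vs 's' !=
  Pos 3: 'l' vs 'i' !=
  Pos 4: 'e' vs 'o' !=
  Pos 5: 't' vs 'n' !=
Hamming distance = 4


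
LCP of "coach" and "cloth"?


Word 1: "coach"
Word 2: "cloth"
Comparing from start:
  Pos 0: 'c' == 'c'
  Pos 1: 'o' != 'l' (stop)
LCP = "c" (length 1)


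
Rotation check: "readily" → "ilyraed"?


Word: "readily", Candidate: "ilyraed"
Method: check if candidate is substring of word+word
"readilyreadily" contains "ilyraed"? No
Is rotation = No


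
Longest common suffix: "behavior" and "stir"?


Word 1: "behavior"
Word 2: "stir"
Comparing from end:
  Pos -1: 'r' == 'r'
  Pos -2: 'o' != 'i' (stop)
LCS = "r" (length 1)


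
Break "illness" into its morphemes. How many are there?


Word: "illness"
Morphemes: ill + -ness
Each morpheme carries meaning
= 2 morphemes


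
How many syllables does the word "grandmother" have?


Word: "grandmother"
Syllable breakdown: grand-moth-er
Counting: 3 parts
= 3 syllables


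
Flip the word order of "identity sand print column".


Original: "identity sand print column"
Words (1..n): identity | sand | print | column
Reversed (n..1): column | print | sand | identity
Result = "column print sand identity"


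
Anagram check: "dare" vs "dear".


Word 1: "dare" → sorted: ader
Word 2: "dear" → sorted: ader
Same letters? ader == ader
Anagram = Yes


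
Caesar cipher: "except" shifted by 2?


Word: "except"
Shift: 2
Each letter → (letter + shift) mod 26:
  'e' (4) + 2 = 6 → 'g'
  'x' (23) + 2 = 25 → 'z'
  'c' (2) + 2 = 4 → 'e'
  'e' (4) + 2 = 6 → 'g'
  'p' (15) + 2 = 17 → 'r'
  't' (19) + 2 = 21 → 'v'
Result = "gzegrv"


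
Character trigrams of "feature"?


Word: "feature" (length 7)
Number of trigrams = 7 - 3 + 1 = 5
  Position 0: "fea"
  Position 1: "eat"
  Position 2: "atu"
  Position 3: "tur"
  Position 4: "ure"
Trigrams = "fea", "eat", "atu", "tur", "ure"


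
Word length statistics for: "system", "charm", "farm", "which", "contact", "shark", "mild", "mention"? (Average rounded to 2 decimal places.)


Lengths: "system"=6, "charm"=5, "farm"=4, "which"=5, "contact"=7, "shark"=5, "mild"=4, "mention"=7
Sum = 43, Count = 8
Average = 43/8 = 5.38
= avg=5.38, min=4, max=7


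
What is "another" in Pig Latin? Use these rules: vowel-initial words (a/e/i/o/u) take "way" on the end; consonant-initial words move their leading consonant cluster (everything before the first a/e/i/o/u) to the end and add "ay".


Word: "another"
Starts with vowel → add 'way'
Pig Latin = "anotherway"


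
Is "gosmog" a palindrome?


Word: "gosmog"
Reversed: "gomsog"
Forward == Backward? gosmog != gomsog
Palindrome = No


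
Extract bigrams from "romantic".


Word: "romantic" (length 8)
Number of bigrams = 8 - 2 + 1 = 7
  Position 0: "ro"
  Position 1: "om"
  Position 2: "ma"
  Position 3: "an"
  Position 4: "nt"
  Position 5: "ti"
  Position 6: "ic"
Bigrams = "ro", "om", "ma", "an", "nt", "ti", "ic"


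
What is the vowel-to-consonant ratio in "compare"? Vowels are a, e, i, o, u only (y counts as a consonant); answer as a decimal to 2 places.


Word: "compare"
Vowels (a,e,i,o,u): 3
Consonants: 4
Ratio = 3/4
= 0.75


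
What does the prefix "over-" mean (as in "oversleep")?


Prefix: over-
As in: oversleep -> over- + sleep
Meaning = excessive


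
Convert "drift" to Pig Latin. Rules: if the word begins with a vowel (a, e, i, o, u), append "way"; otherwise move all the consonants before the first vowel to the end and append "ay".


Word: "drift"
Starts with consonant(s) → move to end, add 'ay'
Consonant cluster: "dr"
Pig Latin = "iftdray"


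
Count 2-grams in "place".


Word: "place" (length 5)
Number of 2-grams = length - 2 + 1 = 5 - 2 + 1
= 4


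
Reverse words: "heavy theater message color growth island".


Original: "heavy theater message color growth island"
Words (1..n): heavy | theater | message | color | growth | island
Reversed (n..1): island | growth | color | message | theater | heavy
Result = "island growth color message theater heavy"


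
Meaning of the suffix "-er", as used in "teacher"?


Suffix: -er
As in: teacher -> teach + -er
Meaning = one who / more


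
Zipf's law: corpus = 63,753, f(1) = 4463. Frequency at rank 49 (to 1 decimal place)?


Zipf's law: f(r) = f(1) / r
f(1) = 4463
f(49) = 4463 / 49
= 91.1 occurrences


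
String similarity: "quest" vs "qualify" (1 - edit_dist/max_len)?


Word 1: "quest" (length 5)
Word 2: "qualify" (length 7)
One optimal edit sequence:
  1. keep 'q'
  2. keep 'u'
  3. insert 'a'  (+1)
  4. insert 'l'  (+1)
  5. substitute 'e' -> 'i'  (+1)
  6. substitute 's' -> 'f'  (+1)
  7. substitute 't' -> 'y'  (+1)
Edit distance = 5
Max length = max(5, 7) = 7
Similarity = 1 - 5/7
= 0.2857


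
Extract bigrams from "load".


Word: "load" (length 4)
Number of bigrams = 4 - 2 + 1 = 3
  Position 0: "lo"
  Position 1: "oa"
  Position 2: "ad"
Bigrams = "lo", "oa", "ad"


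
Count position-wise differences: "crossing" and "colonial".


Comparing character by character (same length = 8):
  Pos 0: 'c' vs 'c' =
  Pos 1: 'r' vs 'o' !=
  Pos 2: 'o' vs 'l' !=
  Pos 3: 's' vs 'o' !=
  Pos 4: 's' vs 'n' !=
  Pos 5: 'i' vs 'i' =
  Pos 6: 'n' vs 'a' !=
  Pos 7: 'g' vs 'l' !=
Hamming distance = 6


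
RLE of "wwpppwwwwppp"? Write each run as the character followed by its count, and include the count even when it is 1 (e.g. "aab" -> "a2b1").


String: "wwpppwwwwppp"
Scanning for consecutive runs:
  'w' x 2
  'p' x 3
  'w' x 4
  'p' x 3
RLE = "w2p3w4p3"


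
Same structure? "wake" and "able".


Pattern of "wake": [0, 1, 2, 3]
Pattern of "able": [0, 1, 2, 3]
Patterns match
Same pattern = Yes


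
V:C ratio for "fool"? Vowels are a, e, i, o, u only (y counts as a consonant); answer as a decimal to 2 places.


Word: "fool"
Vowels (a,e,i,o,u): 2
Consonants: 2
Ratio = 2/2
= 1.00


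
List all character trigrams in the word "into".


Word: "into" (length 4)
Number of trigrams = 4 - 3 + 1 = 2
  Position 0: "int"
  Position 1: "nto"
Trigrams = "int", "nto"


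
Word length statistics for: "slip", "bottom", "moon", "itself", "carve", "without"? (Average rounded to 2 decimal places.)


Lengths: "slip"=4, "bottom"=6, "moon"=4, "itself"=6, "carve"=5, "without"=7
Sum = 32, Count = 6
Average = 32/6 = 5.33
= avg=5.33, min=4, max=7


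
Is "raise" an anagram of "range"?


Word 1: "range" → sorted: aegnr
Word 2: "raise" → sorted: aeirs
Same letters? aegnr != aeirs
Anagram = No


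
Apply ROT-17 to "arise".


Word: "arise"
Shift: 17
Each letter → (letter + shift) mod 26:
  'a' (0) + 17 = 17 → 'r'
  'r' (17) + 17 = 8 → 'i'
  'i' (8) + 17 = 25 → 'z'
  's' (18) + 17 = 9 → 'j'
  'e' (4) + 17 = 21 → 'v'
Result = "rizjv"


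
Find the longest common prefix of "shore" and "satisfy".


Word 1: "shore"
Word 2: "satisfy"
Comparing from start:
  Pos 0: 's' == 's'
  Pos 1: 'h' != 'a' (stop)
LCP = "s" (length 1)


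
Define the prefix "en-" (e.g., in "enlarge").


Prefix: en-
Example: enlarge (en- + large)
Meaning = cause to / put into


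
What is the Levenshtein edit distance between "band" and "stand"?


Word 1: "band" (length 4)
Word 2: "stand" (length 5)
One optimal edit sequence (insert/delete/substitute each cost 1):
  1. insert 's'  (+1)
  2. substitute 'b' -> 't'  (+1)
  3. keep 'a'
  4. keep 'n'
  5. keep 'd'
Total edit operations: 2
Edit distance = 2


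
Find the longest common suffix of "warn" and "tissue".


Word 1: "warn"
Word 2: "tissue"
Comparing from end:
  Pos -1: 'n' != 'e' (stop)
LCS = "" (length 0)
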